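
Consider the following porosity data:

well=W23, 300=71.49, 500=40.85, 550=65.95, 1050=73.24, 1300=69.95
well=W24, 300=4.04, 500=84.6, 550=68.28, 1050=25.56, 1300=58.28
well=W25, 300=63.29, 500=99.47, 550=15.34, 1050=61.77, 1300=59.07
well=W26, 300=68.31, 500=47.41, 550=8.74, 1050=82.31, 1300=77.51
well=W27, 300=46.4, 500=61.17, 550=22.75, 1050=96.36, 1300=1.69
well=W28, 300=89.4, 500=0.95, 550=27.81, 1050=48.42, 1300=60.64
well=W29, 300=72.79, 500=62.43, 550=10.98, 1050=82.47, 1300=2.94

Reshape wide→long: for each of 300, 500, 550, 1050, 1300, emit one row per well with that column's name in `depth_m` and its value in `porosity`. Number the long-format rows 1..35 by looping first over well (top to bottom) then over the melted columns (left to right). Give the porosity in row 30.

35 rows total (7 × 5). Row 30: index ⌊(30-1)/5⌋ = 5 into well → W28; (30-1) mod 5 = 4 into the melted columns → 1300.
So row 30 is (W28, 1300, 60.64); porosity = 60.64.

60.64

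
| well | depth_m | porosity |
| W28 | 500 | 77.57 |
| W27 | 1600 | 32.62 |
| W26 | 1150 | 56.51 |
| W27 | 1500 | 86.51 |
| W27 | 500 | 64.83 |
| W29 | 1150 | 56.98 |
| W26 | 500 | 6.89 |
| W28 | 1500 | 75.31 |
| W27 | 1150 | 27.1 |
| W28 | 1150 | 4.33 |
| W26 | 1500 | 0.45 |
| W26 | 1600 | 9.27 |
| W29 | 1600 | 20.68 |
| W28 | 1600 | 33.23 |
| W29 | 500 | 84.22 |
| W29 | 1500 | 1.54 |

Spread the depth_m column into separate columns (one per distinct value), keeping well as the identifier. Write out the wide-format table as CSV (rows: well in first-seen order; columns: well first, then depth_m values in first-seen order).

well,500,1600,1150,1500
W28,77.57,33.23,4.33,75.31
W27,64.83,32.62,27.1,86.51
W26,6.89,9.27,56.51,0.45
W29,84.22,20.68,56.98,1.54

Columns: well plus the 4 distinct depth_m values (500, 1600, 1150, 1500).
For example, row W28 column 500 takes porosity=77.57 from the long row (W28, 500).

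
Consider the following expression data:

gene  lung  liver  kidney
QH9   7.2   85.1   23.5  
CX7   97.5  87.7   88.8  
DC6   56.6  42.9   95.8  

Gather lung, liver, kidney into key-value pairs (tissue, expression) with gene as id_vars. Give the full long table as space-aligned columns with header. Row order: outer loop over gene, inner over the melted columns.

Each (gene, column) pair becomes one row: 3 × 3 = 9 rows.
For example, (QH9, lung) → expression=7.2.

gene  tissue  expression
QH9   lung    7.2       
QH9   liver   85.1      
QH9   kidney  23.5      
CX7   lung    97.5      
CX7   liver   87.7      
CX7   kidney  88.8      
DC6   lung    56.6      
DC6   liver   42.9      
DC6   kidney  95.8      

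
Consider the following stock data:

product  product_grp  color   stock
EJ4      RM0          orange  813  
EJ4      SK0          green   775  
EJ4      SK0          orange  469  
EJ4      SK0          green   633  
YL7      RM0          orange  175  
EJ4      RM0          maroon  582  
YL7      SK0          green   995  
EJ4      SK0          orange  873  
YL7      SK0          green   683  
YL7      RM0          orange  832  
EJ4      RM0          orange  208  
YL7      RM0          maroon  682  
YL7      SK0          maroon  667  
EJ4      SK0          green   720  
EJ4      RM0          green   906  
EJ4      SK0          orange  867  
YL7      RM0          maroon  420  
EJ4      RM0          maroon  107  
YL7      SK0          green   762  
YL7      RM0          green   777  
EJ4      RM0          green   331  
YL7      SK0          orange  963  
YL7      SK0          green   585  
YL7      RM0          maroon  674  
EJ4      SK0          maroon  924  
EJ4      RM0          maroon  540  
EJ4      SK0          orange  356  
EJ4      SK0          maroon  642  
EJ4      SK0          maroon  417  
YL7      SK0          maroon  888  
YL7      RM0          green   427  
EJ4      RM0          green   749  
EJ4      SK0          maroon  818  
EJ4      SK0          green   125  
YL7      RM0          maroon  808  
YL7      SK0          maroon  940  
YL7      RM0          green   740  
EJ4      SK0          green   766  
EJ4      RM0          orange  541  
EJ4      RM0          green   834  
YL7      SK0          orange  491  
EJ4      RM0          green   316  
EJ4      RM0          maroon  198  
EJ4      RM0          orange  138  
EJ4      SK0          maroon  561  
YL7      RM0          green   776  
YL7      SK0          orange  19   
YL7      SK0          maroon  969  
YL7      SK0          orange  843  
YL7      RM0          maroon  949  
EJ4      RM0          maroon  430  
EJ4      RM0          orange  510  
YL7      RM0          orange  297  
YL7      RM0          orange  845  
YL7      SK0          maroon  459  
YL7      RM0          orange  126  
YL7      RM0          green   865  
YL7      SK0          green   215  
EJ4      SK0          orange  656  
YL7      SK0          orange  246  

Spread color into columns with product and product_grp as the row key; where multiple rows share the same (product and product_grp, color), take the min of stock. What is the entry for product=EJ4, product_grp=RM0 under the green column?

Rows with product=EJ4, product_grp=RM0 and color=green: stock values are 906, 331, 749, 834, 316.
min(906, 331, 749, 834, 316) = 316.

316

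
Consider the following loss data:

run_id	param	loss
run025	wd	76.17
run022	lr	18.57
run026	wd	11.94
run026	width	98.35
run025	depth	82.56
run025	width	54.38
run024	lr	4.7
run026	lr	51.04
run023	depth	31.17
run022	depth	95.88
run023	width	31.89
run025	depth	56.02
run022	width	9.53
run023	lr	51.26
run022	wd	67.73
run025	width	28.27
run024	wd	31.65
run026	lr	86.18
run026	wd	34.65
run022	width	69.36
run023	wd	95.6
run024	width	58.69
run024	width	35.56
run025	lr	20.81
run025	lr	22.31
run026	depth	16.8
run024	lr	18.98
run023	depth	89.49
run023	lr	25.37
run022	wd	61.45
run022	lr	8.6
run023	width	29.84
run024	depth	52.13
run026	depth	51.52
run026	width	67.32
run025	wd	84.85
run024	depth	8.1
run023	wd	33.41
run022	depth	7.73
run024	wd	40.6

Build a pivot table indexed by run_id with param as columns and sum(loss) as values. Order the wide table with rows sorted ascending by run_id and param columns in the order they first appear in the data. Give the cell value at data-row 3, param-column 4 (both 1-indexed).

60.23

With rows sorted ascending by run_id, row 3 is run_id=run024. param columns in first-appearance order: wd, lr, width, depth; column 4 is depth.
Long rows with run_id=run024, param=depth: 52.13 + 8.1 = 60.23.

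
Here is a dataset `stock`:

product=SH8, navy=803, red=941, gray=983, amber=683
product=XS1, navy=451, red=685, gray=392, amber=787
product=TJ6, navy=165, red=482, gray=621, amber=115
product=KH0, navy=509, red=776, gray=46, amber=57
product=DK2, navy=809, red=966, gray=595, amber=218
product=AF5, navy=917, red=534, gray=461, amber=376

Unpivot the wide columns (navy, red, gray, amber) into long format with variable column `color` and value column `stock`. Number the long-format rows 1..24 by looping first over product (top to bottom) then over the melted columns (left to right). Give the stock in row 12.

24 rows total (6 × 4). Row 12: index ⌊(12-1)/4⌋ = 2 into product → TJ6; (12-1) mod 4 = 3 into the melted columns → amber.
So row 12 is (TJ6, amber, 115); stock = 115.

115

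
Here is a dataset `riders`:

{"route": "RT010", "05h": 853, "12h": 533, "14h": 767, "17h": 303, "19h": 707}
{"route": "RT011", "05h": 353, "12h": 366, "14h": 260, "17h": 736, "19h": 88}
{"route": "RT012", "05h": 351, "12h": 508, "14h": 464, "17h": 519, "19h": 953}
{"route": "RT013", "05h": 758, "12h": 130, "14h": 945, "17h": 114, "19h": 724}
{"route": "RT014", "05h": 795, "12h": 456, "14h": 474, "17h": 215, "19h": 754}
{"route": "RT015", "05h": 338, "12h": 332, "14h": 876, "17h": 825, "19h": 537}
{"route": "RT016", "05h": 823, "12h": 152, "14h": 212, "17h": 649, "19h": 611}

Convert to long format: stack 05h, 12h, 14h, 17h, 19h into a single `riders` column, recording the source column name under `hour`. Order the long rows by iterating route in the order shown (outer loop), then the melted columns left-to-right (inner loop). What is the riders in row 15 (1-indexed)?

953

35 rows total (7 × 5). Row 15: index ⌊(15-1)/5⌋ = 2 into route → RT012; (15-1) mod 5 = 4 into the melted columns → 19h.
So row 15 is (RT012, 19h, 953); riders = 953.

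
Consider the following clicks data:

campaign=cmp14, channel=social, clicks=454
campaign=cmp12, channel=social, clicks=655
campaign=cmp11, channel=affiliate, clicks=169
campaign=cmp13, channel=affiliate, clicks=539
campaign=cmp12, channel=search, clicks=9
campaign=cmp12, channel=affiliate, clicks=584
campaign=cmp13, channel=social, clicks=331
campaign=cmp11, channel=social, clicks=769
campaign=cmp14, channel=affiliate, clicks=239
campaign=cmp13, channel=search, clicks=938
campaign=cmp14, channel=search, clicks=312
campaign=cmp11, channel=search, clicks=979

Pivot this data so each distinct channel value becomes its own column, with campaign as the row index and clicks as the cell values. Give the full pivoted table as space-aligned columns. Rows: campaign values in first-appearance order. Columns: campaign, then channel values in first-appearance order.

campaign  social  affiliate  search
cmp14     454     239        312   
cmp12     655     584        9     
cmp11     769     169        979   
cmp13     331     539        938   

Columns: campaign plus the 3 distinct channel values (social, affiliate, search).
For example, row cmp14 column social takes clicks=454 from the long row (cmp14, social).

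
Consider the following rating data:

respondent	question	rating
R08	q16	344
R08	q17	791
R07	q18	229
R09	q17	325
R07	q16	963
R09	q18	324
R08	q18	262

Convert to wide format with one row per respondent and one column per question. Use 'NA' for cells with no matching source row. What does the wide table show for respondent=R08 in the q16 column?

344

The long row with respondent=R08, question=q16 has rating=344.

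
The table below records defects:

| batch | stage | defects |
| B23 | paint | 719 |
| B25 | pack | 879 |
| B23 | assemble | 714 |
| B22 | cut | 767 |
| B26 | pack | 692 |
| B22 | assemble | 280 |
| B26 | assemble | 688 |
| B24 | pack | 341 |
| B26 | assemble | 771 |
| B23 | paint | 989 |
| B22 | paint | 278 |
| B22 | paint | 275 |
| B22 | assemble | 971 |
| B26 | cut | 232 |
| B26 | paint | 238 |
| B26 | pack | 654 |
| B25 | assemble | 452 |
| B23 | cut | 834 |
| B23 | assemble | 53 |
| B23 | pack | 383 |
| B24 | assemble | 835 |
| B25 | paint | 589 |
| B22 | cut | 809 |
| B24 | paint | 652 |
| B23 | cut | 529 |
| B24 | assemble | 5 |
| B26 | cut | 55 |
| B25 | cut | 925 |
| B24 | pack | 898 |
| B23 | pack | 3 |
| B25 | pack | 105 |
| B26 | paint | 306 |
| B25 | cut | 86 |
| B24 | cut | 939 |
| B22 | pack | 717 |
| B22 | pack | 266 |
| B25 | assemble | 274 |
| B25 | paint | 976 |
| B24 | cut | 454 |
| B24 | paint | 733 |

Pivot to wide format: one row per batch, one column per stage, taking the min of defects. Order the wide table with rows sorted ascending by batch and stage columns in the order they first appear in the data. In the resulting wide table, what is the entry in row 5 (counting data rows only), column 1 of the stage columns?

238

With rows sorted ascending by batch, row 5 is batch=B26. stage columns in first-appearance order: paint, pack, assemble, cut; column 1 is paint.
Long rows with batch=B26, stage=paint: min(238, 306) = 238.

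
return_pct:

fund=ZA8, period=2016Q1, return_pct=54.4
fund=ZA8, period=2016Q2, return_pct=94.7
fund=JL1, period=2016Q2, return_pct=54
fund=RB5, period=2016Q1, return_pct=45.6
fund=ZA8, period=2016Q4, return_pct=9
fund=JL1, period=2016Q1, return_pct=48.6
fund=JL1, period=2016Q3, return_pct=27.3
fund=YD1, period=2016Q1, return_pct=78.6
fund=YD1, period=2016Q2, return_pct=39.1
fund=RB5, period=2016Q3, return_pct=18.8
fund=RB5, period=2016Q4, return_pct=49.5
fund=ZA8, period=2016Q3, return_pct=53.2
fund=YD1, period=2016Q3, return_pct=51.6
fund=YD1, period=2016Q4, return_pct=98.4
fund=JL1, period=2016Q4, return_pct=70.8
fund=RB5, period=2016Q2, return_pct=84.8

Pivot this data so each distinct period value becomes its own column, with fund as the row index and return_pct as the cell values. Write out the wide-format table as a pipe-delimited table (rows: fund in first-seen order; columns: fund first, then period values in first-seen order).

Columns: fund plus the 4 distinct period values (2016Q1, 2016Q2, 2016Q4, 2016Q3).
For example, row ZA8 column 2016Q1 takes return_pct=54.4 from the long row (ZA8, 2016Q1).

| fund | 2016Q1 | 2016Q2 | 2016Q4 | 2016Q3 |
| ZA8 | 54.4 | 94.7 | 9 | 53.2 |
| JL1 | 48.6 | 54 | 70.8 | 27.3 |
| RB5 | 45.6 | 84.8 | 49.5 | 18.8 |
| YD1 | 78.6 | 39.1 | 98.4 | 51.6 |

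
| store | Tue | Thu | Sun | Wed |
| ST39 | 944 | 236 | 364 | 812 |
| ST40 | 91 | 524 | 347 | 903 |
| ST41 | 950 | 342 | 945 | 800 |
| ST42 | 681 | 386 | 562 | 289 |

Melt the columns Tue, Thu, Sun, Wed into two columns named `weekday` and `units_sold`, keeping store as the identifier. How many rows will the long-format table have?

16

4 store values × 4 melted columns = 16 rows.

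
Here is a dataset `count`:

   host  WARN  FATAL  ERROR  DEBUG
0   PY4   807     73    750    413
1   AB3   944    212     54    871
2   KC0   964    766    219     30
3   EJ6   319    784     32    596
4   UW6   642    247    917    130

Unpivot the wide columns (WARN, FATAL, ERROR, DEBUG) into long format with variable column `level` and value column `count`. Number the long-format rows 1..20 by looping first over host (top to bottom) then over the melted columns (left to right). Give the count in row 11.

219

20 rows total (5 × 4). Row 11: index ⌊(11-1)/4⌋ = 2 into host → KC0; (11-1) mod 4 = 2 into the melted columns → ERROR.
So row 11 is (KC0, ERROR, 219); count = 219.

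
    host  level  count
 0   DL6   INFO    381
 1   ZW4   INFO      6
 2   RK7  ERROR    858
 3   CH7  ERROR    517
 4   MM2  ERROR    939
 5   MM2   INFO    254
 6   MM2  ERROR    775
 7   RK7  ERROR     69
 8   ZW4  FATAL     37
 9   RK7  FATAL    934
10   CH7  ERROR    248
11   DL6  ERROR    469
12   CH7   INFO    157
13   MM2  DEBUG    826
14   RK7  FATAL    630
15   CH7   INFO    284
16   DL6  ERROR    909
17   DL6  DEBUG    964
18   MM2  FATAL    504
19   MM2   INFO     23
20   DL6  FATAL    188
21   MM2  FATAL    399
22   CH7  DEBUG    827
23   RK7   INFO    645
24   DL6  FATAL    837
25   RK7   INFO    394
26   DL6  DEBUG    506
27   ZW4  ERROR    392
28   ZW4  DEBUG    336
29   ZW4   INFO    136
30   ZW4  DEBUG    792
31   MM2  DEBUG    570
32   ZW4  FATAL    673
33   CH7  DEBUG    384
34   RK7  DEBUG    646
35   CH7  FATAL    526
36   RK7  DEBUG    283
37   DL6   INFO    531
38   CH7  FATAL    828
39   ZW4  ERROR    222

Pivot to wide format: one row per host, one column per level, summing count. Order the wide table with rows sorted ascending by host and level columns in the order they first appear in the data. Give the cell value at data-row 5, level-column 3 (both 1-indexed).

710

With rows sorted ascending by host, row 5 is host=ZW4. level columns in first-appearance order: INFO, ERROR, FATAL, DEBUG; column 3 is FATAL.
Long rows with host=ZW4, level=FATAL: 37 + 673 = 710.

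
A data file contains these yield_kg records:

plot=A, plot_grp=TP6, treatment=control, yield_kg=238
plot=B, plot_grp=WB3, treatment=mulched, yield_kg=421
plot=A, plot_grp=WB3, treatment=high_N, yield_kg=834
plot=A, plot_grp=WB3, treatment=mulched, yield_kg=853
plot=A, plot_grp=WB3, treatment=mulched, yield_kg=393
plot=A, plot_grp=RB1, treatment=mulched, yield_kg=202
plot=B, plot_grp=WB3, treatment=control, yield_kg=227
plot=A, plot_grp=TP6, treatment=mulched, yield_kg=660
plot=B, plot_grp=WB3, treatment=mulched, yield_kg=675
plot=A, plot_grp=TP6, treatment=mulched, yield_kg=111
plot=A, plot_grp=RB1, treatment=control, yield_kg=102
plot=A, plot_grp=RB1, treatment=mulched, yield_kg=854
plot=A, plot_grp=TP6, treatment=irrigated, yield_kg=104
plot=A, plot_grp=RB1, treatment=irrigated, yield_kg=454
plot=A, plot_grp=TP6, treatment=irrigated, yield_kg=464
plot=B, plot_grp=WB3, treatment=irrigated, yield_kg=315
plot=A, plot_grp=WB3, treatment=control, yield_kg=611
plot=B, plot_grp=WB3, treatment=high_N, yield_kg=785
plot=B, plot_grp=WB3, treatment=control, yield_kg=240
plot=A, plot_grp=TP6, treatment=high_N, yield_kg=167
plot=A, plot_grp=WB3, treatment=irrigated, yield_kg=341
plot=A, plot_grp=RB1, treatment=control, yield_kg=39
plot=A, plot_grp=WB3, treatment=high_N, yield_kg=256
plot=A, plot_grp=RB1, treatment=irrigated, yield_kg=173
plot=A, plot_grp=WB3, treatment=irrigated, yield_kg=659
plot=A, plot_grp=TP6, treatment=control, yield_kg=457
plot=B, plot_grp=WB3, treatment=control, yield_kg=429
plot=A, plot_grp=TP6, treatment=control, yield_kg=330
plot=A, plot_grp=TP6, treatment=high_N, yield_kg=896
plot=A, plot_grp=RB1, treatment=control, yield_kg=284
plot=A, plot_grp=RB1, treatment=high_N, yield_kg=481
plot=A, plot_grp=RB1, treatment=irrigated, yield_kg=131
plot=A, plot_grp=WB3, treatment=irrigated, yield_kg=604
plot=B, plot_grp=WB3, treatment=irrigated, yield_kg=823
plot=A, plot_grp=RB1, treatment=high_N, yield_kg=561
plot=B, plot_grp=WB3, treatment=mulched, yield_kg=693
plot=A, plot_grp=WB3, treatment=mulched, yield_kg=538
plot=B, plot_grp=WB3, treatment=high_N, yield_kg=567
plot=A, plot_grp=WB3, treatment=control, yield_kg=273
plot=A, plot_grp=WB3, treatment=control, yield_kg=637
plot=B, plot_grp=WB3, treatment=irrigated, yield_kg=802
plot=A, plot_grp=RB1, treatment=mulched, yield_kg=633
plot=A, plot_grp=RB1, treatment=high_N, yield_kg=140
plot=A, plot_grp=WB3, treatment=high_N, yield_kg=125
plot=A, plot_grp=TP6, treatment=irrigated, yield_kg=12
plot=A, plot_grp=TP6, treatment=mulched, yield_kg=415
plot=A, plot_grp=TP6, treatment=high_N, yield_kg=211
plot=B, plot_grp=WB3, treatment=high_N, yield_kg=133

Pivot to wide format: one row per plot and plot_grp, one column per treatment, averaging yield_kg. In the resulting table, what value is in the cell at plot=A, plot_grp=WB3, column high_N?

405

Rows with plot=A, plot_grp=WB3 and treatment=high_N: yield_kg values are 834, 256, 125.
(834 + 256 + 125) / 3 = 405.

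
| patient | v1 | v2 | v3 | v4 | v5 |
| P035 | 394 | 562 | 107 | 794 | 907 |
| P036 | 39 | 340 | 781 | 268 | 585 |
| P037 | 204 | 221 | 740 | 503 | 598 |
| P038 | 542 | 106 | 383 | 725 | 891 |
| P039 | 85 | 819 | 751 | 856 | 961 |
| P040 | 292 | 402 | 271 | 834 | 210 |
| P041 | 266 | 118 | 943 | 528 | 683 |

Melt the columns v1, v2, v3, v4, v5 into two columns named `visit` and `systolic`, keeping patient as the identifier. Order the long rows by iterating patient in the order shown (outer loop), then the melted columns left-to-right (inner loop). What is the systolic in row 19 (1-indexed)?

35 rows total (7 × 5). Row 19: index ⌊(19-1)/5⌋ = 3 into patient → P038; (19-1) mod 5 = 3 into the melted columns → v4.
So row 19 is (P038, v4, 725); systolic = 725.

725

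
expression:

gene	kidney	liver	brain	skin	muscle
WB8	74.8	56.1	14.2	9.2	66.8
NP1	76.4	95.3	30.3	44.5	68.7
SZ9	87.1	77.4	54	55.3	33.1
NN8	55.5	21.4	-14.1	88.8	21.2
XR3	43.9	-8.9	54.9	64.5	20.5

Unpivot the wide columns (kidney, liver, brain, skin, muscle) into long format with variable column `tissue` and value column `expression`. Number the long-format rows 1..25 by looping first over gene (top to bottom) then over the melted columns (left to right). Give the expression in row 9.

25 rows total (5 × 5). Row 9: index ⌊(9-1)/5⌋ = 1 into gene → NP1; (9-1) mod 5 = 3 into the melted columns → skin.
So row 9 is (NP1, skin, 44.5); expression = 44.5.

44.5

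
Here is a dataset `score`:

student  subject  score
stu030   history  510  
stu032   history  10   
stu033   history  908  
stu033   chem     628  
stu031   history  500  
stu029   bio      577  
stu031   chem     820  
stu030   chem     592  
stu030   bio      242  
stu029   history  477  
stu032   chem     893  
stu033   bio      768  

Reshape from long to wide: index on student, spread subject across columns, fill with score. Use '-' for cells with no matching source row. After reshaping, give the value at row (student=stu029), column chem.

No long-format row has student=stu029 and subject=chem, so the cell is -.

-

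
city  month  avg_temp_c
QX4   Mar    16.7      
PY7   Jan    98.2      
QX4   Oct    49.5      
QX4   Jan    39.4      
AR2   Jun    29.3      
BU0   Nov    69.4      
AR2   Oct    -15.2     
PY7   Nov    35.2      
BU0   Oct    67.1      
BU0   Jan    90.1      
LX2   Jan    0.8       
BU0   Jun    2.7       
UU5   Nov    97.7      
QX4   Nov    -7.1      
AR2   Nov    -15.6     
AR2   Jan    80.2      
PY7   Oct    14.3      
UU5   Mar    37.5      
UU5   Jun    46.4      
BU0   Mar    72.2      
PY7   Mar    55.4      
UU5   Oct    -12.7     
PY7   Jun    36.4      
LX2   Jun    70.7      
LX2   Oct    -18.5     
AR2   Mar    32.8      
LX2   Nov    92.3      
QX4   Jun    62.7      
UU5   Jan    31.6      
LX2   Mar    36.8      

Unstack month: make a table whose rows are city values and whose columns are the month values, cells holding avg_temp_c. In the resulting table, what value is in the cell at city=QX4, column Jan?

Wide layout: rows indexed by city, columns are the 5 distinct month values (Mar, Jan, Oct, Jun, Nov).
Cell (city=QX4, month=Jan) draws from the long row where city=QX4 and month=Jan, which has avg_temp_c=39.4.

39.4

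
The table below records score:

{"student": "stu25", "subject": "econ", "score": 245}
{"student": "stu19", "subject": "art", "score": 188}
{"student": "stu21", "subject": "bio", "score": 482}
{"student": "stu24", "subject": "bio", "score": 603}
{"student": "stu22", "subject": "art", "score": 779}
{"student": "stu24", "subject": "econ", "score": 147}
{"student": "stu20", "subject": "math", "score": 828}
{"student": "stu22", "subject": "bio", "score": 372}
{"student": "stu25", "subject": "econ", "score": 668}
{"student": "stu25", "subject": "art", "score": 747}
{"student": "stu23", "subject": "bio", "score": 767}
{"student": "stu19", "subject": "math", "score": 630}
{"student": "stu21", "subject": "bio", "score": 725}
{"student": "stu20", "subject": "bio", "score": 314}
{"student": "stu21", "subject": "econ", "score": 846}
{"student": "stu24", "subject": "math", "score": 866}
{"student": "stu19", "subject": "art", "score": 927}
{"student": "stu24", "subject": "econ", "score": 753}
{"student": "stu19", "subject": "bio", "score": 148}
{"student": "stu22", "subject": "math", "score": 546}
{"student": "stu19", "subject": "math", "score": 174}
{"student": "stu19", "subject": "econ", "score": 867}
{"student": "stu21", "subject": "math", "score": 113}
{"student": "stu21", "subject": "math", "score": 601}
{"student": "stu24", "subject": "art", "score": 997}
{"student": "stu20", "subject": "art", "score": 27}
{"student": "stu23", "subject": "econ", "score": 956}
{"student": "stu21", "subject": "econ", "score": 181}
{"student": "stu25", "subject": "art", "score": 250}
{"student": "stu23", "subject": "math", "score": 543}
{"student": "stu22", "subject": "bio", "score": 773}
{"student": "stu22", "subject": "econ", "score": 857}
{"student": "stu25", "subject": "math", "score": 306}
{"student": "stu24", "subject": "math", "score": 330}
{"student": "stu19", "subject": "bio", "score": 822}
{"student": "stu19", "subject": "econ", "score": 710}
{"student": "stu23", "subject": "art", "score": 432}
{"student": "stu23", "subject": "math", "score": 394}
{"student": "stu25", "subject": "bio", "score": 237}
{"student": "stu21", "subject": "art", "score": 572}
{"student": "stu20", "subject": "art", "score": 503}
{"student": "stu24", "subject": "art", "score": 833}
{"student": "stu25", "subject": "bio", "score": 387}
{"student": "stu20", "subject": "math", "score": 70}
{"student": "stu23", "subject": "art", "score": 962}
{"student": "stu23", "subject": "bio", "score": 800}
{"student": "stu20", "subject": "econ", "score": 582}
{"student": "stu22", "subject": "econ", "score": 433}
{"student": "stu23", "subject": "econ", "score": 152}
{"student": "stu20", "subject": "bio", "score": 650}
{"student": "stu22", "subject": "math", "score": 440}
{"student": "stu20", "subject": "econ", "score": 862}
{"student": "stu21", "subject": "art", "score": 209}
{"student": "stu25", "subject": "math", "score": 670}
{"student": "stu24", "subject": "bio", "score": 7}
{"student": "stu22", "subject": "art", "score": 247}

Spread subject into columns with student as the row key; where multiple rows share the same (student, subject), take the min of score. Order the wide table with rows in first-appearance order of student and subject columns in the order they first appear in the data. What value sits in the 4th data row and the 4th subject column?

With rows in first-appearance order of student, row 4 is student=stu24. subject columns in first-appearance order: econ, art, bio, math; column 4 is math.
Long rows with student=stu24, subject=math: min(866, 330) = 330.

330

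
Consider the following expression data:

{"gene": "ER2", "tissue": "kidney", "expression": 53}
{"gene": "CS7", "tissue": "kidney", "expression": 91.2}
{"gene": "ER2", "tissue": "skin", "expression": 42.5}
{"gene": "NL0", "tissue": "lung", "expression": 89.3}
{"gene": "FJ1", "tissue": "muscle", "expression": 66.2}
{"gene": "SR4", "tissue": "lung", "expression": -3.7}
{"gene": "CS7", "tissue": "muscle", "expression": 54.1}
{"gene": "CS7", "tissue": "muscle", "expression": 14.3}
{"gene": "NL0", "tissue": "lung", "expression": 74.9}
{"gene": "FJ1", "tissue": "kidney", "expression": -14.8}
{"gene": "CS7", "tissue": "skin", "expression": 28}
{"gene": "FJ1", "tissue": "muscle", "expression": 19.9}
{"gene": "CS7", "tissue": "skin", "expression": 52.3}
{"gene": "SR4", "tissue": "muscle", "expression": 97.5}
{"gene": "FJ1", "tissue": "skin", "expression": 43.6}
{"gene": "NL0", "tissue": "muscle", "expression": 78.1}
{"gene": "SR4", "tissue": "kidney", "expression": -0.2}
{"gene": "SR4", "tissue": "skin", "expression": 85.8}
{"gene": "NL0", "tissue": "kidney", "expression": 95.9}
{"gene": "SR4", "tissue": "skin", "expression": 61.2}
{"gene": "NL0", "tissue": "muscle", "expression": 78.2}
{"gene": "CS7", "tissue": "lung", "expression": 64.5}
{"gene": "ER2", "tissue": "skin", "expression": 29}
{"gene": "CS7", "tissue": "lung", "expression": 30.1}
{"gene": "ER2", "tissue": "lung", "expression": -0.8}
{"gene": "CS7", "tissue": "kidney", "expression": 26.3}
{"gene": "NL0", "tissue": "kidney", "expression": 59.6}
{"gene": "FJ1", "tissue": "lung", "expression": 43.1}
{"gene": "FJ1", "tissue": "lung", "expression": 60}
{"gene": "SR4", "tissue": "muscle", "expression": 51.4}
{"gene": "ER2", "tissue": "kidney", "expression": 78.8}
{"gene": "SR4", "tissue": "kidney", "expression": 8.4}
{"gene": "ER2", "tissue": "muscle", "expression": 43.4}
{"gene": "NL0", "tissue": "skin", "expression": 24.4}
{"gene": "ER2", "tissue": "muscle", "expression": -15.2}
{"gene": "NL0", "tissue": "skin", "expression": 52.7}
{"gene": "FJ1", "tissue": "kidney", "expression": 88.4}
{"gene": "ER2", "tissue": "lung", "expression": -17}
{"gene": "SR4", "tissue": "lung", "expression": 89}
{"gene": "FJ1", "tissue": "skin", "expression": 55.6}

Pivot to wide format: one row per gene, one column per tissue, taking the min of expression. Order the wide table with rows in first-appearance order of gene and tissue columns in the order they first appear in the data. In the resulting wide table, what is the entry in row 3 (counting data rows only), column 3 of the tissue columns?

With rows in first-appearance order of gene, row 3 is gene=NL0. tissue columns in first-appearance order: kidney, skin, lung, muscle; column 3 is lung.
Long rows with gene=NL0, tissue=lung: min(89.3, 74.9) = 74.9.

74.9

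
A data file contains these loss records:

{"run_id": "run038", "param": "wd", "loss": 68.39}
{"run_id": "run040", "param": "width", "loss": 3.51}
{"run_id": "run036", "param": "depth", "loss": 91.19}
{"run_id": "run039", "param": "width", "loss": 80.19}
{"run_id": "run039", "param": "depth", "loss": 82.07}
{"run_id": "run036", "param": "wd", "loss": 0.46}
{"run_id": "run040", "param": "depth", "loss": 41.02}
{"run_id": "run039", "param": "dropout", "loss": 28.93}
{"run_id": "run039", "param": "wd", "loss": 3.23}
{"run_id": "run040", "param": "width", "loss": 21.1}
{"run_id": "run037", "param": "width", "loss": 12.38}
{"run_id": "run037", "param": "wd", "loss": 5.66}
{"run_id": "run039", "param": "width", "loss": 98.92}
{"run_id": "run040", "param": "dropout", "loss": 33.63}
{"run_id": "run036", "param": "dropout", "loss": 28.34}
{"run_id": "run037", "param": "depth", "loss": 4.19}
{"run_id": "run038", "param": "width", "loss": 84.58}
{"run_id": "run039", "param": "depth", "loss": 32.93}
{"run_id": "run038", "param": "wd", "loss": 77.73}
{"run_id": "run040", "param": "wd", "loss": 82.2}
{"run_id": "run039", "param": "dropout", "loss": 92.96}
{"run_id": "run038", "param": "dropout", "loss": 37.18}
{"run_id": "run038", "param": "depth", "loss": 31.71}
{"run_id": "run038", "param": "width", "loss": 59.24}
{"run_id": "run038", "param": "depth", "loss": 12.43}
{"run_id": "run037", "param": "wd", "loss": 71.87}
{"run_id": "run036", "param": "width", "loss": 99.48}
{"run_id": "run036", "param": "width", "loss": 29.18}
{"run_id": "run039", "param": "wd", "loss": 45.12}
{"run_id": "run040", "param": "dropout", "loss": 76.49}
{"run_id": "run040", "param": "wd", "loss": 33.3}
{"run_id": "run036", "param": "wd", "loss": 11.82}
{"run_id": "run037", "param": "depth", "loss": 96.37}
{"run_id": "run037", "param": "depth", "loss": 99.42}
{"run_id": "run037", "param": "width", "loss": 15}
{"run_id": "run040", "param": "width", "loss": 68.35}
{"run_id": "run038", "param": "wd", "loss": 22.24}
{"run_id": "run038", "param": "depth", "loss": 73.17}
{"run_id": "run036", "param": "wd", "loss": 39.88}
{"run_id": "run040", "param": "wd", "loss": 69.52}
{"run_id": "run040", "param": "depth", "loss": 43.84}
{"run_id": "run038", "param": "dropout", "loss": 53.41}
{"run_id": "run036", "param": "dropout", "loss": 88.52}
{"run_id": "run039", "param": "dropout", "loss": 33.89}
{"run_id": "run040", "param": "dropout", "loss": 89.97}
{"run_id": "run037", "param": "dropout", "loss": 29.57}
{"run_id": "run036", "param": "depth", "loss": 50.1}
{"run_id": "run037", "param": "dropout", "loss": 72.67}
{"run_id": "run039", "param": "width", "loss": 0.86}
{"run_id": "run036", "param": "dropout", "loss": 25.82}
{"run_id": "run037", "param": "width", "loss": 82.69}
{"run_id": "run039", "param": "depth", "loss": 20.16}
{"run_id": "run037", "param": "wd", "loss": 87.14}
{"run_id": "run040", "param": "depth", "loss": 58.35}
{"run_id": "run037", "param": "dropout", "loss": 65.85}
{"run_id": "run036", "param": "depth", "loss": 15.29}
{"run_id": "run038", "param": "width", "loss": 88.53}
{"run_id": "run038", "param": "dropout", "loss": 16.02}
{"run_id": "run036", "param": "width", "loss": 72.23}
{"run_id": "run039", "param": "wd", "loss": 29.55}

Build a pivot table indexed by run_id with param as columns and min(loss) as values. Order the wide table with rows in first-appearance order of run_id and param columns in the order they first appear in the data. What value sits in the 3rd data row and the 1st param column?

With rows in first-appearance order of run_id, row 3 is run_id=run036. param columns in first-appearance order: wd, width, depth, dropout; column 1 is wd.
Long rows with run_id=run036, param=wd: min(0.46, 11.82, 39.88) = 0.46.

0.46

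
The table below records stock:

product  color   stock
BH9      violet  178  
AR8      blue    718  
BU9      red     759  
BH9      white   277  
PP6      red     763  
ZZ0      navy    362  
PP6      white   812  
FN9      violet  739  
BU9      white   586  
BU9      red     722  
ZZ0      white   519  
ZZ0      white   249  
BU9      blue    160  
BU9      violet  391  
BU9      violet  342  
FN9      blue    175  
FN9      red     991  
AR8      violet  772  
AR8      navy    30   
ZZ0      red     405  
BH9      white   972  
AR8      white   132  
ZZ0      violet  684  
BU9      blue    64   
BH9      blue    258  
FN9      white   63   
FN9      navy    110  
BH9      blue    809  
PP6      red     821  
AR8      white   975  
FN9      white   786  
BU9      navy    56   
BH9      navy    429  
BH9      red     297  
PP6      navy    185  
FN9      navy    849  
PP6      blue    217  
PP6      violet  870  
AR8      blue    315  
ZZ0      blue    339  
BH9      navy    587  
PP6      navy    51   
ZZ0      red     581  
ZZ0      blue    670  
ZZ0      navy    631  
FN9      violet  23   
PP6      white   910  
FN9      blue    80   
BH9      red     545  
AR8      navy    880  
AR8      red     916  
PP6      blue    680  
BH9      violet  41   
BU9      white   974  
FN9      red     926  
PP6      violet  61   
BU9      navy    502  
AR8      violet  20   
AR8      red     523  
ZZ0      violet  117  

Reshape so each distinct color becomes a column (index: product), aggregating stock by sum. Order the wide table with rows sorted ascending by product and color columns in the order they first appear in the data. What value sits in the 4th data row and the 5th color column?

With rows sorted ascending by product, row 4 is product=FN9. color columns in first-appearance order: violet, blue, red, white, navy; column 5 is navy.
Long rows with product=FN9, color=navy: 110 + 849 = 959.

959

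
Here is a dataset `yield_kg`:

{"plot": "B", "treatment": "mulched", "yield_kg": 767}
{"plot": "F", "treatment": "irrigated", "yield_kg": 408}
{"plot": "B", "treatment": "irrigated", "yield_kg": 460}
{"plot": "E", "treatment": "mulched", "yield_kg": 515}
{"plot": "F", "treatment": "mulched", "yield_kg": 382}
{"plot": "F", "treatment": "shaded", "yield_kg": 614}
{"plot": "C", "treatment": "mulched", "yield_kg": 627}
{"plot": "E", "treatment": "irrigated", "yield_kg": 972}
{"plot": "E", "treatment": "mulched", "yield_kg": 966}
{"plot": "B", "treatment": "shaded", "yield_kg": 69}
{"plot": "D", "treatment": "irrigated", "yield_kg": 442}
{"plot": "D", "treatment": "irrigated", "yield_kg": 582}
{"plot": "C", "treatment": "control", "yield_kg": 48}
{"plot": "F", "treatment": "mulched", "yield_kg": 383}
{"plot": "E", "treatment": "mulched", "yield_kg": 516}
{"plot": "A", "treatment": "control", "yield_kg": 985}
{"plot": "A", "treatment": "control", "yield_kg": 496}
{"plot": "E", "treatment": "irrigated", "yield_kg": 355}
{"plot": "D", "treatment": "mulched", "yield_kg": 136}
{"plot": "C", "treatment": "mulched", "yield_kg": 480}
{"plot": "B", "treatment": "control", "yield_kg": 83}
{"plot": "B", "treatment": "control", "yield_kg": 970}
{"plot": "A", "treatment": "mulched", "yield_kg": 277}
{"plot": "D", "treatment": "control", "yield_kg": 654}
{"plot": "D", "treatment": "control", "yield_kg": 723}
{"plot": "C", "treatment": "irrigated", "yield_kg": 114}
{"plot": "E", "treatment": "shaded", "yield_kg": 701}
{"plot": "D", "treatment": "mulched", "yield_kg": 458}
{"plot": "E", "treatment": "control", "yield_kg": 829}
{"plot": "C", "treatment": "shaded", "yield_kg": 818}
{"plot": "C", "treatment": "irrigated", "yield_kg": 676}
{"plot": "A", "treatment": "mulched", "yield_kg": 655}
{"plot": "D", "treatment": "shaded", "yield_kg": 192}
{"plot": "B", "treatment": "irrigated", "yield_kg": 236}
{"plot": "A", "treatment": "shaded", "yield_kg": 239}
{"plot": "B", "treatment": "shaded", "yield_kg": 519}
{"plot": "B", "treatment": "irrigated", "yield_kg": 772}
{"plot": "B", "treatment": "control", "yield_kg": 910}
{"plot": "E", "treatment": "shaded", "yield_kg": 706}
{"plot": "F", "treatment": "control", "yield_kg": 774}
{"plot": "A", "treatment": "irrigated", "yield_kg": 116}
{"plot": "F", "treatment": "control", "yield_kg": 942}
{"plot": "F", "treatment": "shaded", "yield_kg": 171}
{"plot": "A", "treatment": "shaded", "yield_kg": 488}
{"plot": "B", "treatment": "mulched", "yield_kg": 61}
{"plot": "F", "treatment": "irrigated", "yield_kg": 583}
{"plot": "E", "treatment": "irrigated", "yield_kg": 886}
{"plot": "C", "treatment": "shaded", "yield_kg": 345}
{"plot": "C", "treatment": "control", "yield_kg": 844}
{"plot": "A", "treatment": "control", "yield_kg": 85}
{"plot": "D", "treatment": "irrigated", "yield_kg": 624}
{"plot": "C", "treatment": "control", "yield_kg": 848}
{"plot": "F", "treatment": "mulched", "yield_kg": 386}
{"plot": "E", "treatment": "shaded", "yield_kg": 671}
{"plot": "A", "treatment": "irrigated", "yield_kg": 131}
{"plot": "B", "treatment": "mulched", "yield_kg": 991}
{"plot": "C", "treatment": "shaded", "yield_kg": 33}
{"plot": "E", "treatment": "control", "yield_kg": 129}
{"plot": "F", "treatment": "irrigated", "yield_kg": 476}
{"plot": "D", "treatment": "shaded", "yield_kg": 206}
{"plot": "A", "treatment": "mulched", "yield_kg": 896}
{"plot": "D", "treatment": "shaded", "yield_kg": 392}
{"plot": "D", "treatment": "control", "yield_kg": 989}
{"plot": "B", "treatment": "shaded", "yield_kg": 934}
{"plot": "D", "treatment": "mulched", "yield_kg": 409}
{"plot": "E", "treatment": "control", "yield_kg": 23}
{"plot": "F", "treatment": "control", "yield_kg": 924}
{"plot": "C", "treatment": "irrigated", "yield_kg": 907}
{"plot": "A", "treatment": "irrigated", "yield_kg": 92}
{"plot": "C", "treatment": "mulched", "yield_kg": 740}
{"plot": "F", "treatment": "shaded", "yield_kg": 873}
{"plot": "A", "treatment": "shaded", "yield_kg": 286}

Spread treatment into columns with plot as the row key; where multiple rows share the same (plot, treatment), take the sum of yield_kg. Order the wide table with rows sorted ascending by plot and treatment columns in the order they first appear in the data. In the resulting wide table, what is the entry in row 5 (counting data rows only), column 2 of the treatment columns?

2213

With rows sorted ascending by plot, row 5 is plot=E. treatment columns in first-appearance order: mulched, irrigated, shaded, control; column 2 is irrigated.
Long rows with plot=E, treatment=irrigated: 972 + 355 + 886 = 2213.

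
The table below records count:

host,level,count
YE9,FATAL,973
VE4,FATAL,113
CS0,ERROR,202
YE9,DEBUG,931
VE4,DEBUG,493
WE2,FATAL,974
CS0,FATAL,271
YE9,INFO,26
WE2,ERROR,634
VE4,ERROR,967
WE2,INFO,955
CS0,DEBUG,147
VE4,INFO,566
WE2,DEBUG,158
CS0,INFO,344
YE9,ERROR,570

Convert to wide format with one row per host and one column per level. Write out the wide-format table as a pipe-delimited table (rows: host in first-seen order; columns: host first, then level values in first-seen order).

Columns: host plus the 4 distinct level values (FATAL, ERROR, DEBUG, INFO).
For example, row YE9 column FATAL takes count=973 from the long row (YE9, FATAL).

| host | FATAL | ERROR | DEBUG | INFO |
| YE9 | 973 | 570 | 931 | 26 |
| VE4 | 113 | 967 | 493 | 566 |
| CS0 | 271 | 202 | 147 | 344 |
| WE2 | 974 | 634 | 158 | 955 |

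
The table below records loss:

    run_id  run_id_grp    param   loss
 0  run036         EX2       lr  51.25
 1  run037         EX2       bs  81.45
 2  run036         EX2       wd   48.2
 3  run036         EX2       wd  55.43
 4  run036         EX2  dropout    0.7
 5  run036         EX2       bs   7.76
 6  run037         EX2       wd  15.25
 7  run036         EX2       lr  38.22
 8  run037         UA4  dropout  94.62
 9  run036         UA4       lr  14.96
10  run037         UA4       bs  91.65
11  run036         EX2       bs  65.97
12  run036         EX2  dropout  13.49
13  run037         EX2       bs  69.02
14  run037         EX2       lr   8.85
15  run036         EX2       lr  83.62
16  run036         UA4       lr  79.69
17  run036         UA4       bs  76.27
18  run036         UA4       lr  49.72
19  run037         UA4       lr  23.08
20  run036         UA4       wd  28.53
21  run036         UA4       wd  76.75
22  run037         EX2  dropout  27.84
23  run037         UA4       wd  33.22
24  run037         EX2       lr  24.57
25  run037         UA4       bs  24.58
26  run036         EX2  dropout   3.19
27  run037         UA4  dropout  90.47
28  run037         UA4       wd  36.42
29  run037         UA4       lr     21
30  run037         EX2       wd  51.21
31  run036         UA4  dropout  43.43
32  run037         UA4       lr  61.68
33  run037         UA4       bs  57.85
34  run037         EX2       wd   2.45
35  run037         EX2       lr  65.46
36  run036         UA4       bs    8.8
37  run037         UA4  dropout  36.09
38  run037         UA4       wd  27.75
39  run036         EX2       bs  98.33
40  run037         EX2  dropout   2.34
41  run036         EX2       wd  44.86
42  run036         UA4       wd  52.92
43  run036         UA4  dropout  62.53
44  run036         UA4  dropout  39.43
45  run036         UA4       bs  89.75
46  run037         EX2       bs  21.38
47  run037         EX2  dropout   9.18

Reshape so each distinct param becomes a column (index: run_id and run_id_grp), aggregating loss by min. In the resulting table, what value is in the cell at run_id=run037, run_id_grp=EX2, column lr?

8.85

Rows with run_id=run037, run_id_grp=EX2 and param=lr: loss values are 8.85, 24.57, 65.46.
min(8.85, 24.57, 65.46) = 8.85.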